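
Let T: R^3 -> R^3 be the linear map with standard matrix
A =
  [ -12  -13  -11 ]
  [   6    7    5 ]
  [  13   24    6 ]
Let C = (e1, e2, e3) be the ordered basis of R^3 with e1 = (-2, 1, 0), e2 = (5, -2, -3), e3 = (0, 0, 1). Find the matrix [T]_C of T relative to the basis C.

The j-th column of [T]_C is [T(ej)]_C.
T(e1) = A e1 = (11, -5, -2) = -3e1 + e2 + e3, so column 1 is (-3, 1, 1).
Repeating for e2, e3 and assembling the columns gives [[-3, 3, 3], [1, 1, -1], [1, 2, 3]].

[[-3, 3, 3], [1, 1, -1], [1, 2, 3]]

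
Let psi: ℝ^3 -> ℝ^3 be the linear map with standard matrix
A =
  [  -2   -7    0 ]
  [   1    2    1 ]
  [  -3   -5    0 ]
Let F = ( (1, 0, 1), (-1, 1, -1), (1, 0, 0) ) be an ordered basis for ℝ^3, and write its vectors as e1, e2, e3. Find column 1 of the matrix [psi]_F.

Compute psi(e1) = A e1 = (-2, 2, -3) in standard coordinates.
Then write this in F-coordinates: solve for y in y_1 e1 + ... + y_3 e3 = (-2, 2, -3).
This gives y = (-1, 2, 1), which is column 1 of [psi]_F.

(-1, 2, 1)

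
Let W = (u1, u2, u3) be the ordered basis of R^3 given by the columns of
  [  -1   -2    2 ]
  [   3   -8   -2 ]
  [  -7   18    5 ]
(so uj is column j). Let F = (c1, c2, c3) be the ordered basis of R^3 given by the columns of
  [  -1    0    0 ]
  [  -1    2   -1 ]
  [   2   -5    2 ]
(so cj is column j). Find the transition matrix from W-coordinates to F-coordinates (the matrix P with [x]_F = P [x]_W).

Take x = uj: its W-coordinates are the j-th standard unit vector, so P e_j — column j of P — equals [uj]_F.
u1 = c1 + c2 - 2c3, giving column 1 = (1, 1, -2); repeating for each j gives P = [[1, 2, -2], [1, -2, -1], [-2, 2, 2]].

[[1, 2, -2], [1, -2, -1], [-2, 2, 2]]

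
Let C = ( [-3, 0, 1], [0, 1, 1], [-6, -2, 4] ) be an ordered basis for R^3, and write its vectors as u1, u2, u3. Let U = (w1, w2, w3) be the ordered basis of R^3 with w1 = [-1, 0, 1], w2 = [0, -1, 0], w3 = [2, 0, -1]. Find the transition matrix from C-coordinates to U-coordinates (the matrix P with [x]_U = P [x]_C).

[[-1, 2, 2], [0, -1, 2], [-2, 1, -2]]

Let M have columns uj and N have columns wj. Then for every x, N [x]_U = x = M [x]_C, so P = N^(-1) M.
Since det N = 1, N^(-1) has integer entries; multiplying gives P = [[-1, 2, 2], [0, -1, 2], [-2, 1, -2]].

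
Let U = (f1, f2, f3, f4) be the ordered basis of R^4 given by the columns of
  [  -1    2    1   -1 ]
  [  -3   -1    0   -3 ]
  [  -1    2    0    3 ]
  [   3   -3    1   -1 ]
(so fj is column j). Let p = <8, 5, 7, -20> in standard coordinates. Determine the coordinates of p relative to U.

<-2, 4, -3, -1>

Write p = c_1 f1 + ... + c_4 f4 and solve for the c_i.
Row-reducing the augmented matrix [M | p] gives c = (-2, 4, -3, -1).
Check: -2f1 + 4f2 - 3f3 - f4 = <8, 5, 7, -20>.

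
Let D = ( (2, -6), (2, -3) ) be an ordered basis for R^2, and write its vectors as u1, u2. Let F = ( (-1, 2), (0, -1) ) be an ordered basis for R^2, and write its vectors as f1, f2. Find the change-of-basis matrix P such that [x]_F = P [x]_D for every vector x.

[[-2, -2], [2, -1]]

Let M have columns uj and N have columns fj. Then for every x, N [x]_F = x = M [x]_D, so P = N^(-1) M.
Since det N = 1, N^(-1) has integer entries; multiplying gives P = [[-2, -2], [2, -1]].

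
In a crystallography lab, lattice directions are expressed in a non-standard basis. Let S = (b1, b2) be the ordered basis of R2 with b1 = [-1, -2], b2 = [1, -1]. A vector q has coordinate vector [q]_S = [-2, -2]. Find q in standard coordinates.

The coordinates say q = -2b1 - 2b2; adding the scaled basis vectors gives [0, 6].

[0, 6]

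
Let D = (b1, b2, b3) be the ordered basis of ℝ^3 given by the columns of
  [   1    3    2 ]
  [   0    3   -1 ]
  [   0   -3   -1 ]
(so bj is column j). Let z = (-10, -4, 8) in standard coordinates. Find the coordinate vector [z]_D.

(0, -2, -2)

[z]_D is the unique c with M c = z, where M has columns b1, ..., b3.
Gaussian elimination on [M | z] yields c = (0, -2, -2).
Check: 0·b1 - 2b2 - 2b3 = (-10, -4, 8).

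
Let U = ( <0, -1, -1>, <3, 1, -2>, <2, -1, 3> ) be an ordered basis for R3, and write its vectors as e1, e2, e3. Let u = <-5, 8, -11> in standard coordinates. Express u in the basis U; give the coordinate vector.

[u]_U is the unique c with M c = u, where M has columns e1, ..., e3.
Gaussian elimination on [M | u] yields c = (-3, 1, -4).
Check: -3e1 + e2 - 4e3 = <-5, 8, -11>.

<-3, 1, -4>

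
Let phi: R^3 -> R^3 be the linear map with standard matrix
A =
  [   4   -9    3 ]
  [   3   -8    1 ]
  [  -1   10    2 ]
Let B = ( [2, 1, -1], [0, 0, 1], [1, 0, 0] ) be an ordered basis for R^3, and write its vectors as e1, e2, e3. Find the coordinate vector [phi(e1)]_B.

Compute phi(e1) = A e1 = [-4, -3, 6] in standard coordinates.
Then write this in B-coordinates: solve for y in y_1 e1 + ... + y_3 e3 = [-4, -3, 6].
This gives y = [-3, 3, 2], which is column 1 of [phi]_B.

[-3, 3, 2]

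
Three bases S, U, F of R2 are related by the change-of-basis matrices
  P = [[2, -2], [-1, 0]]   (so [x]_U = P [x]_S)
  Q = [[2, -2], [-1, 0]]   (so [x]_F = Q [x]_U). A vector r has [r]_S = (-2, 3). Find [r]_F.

(-24, 10)

First [r]_U = P [r]_S = (-10, 2).
Then [r]_F = Q [r]_U = (-24, 10).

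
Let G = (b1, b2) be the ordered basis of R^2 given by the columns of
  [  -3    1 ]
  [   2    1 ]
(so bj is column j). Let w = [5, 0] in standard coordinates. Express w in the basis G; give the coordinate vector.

[w]_G is the unique c with M c = w, where M has columns b1, b2.
System: -3c_1 + c_2 = 5, 2c_1 + c_2 = 0; solving gives c_1 = -1, c_2 = 2.
Check: -b1 + 2b2 = [5, 0].

[-1, 2]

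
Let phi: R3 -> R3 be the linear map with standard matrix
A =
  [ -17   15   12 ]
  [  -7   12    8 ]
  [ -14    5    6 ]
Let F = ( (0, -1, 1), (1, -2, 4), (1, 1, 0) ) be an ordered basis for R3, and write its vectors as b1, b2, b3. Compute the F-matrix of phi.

The j-th column of [phi]_F is [phi(bj)]_F.
phi(b1) = A b1 = (-3, -4, 1) = b1 + 0·b2 - 3b3, so column 1 is (1, 0, -3).
Repeating for b2, b3 and assembling the columns gives [[1, 0, -1], [0, 0, -2], [-3, 1, 0]].

[[1, 0, -1], [0, 0, -2], [-3, 1, 0]]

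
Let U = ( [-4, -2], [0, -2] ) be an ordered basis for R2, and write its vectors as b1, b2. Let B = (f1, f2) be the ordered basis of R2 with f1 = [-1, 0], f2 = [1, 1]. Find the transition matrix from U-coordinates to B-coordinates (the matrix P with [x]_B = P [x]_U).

Take x = bj: its U-coordinates are the j-th standard unit vector, so P e_j — column j of P — equals [bj]_B.
b1 = 2f1 - 2f2, giving column 1 = [2, -2]; repeating for each j gives P = [[2, -2], [-2, -2]].

[[2, -2], [-2, -2]]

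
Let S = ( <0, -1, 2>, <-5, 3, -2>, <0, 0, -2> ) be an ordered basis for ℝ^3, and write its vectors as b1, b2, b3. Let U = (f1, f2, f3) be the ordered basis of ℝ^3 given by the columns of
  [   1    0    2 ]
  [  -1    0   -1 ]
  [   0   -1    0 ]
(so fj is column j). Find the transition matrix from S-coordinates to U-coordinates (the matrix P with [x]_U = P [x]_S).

[[2, -1, 0], [-2, 2, 2], [-1, -2, 0]]

Take x = bj: its S-coordinates are the j-th standard unit vector, so P e_j — column j of P — equals [bj]_U.
b1 = 2f1 - 2f2 - f3, giving column 1 = <2, -2, -1>; repeating for each j gives P = [[2, -1, 0], [-2, 2, 2], [-1, -2, 0]].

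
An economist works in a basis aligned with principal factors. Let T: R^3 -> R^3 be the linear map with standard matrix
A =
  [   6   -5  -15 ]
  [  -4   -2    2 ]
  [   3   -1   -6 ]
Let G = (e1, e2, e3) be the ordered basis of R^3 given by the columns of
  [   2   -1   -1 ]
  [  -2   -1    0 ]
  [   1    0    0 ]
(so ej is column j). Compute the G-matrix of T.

[[2, -2, -3], [-2, -2, 2], [-1, -1, -2]]

The j-th column of [T]_G is [T(ej)]_G.
T(e1) = A e1 = [7, -2, 2] = 2e1 - 2e2 - e3, so column 1 is [2, -2, -1].
Repeating for e2, e3 and assembling the columns gives [[2, -2, -3], [-2, -2, 2], [-1, -1, -2]].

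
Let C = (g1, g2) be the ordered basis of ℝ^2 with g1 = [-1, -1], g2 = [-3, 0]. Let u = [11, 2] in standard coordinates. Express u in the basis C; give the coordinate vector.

Write u = c_1 g1 + c_2 g2 and solve for the c_i.
System: -c_1 - 3c_2 = 11, -c_1 + 0c_2 = 2; solving gives c_1 = -2, c_2 = -3.
Check: -2g1 - 3g2 = [11, 2].

[-2, -3]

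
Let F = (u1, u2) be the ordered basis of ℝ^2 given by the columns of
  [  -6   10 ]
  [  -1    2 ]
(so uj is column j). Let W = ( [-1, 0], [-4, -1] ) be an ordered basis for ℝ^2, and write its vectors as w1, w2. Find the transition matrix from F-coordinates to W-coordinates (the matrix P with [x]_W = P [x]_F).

Column j of P is [uj]_W, since P maps F-coordinates to W-coordinates.
Expressing u1 in W: u1 = 2w1 + w2, so column 1 of P is [2, 1].
Doing the same for each uj gives P = [[2, -2], [1, -2]].

[[2, -2], [1, -2]]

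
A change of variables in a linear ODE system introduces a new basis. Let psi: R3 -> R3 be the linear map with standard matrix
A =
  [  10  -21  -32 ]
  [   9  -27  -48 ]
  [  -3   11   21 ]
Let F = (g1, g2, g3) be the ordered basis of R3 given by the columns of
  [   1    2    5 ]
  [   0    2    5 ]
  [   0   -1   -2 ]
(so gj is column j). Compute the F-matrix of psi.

The j-th column of [psi]_F is [psi(gj)]_F.
psi(g1) = A g1 = <10, 9, -3> = g1 - 3g2 + 3g3, so column 1 is <1, -3, 3>.
Repeating for g2, g3 and assembling the columns gives [[1, -2, 3], [-3, 1, -2], [3, 2, 2]].

[[1, -2, 3], [-3, 1, -2], [3, 2, 2]]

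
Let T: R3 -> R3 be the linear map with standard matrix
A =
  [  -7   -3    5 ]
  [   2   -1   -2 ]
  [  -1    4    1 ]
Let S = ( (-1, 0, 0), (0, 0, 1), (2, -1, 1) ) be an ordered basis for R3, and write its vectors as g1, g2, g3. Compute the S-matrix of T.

The j-th column of [T]_S is [T(gj)]_S.
T(g1) = A g1 = (7, -2, 1) = -3g1 - g2 + 2g3, so column 1 is (-3, -1, 2).
Repeating for g2, g3 and assembling the columns gives [[-3, -1, 0], [-1, -1, -2], [2, 2, -3]].

[[-3, -1, 0], [-1, -1, -2], [2, 2, -3]]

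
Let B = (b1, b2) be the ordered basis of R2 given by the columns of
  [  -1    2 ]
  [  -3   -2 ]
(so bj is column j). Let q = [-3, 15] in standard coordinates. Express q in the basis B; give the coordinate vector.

[-3, -3]

We seek scalars with c_1 b1 + c_2 b2 = q; equivalently solve M c = q where the columns of M are b1, b2.
System: -c_1 + 2c_2 = -3, -3c_1 - 2c_2 = 15; solving gives c_1 = -3, c_2 = -3.
Check: -3b1 - 3b2 = [-3, 15].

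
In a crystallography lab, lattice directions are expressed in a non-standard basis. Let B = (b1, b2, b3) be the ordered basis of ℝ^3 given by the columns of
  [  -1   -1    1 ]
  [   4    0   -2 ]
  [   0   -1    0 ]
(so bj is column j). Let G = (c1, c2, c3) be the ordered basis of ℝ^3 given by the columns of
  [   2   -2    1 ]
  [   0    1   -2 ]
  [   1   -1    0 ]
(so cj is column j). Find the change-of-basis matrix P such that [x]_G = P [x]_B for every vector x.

Take x = bj: its B-coordinates are the j-th standard unit vector, so P e_j — column j of P — equals [bj]_G.
b1 = 2c1 + 2c2 - c3, giving column 1 = [2, 2, -1]; repeating for each j gives P = [[2, 1, 0], [2, 2, 0], [-1, 1, 1]].

[[2, 1, 0], [2, 2, 0], [-1, 1, 1]]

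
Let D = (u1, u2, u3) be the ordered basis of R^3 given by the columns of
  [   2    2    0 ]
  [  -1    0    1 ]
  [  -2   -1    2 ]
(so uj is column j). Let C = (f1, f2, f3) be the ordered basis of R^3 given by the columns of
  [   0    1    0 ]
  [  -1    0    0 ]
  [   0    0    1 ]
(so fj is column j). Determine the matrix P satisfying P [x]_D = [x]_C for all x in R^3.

Take x = uj: its D-coordinates are the j-th standard unit vector, so P e_j — column j of P — equals [uj]_C.
u1 = f1 + 2f2 - 2f3, giving column 1 = [1, 2, -2]; repeating for each j gives P = [[1, 0, -1], [2, 2, 0], [-2, -1, 2]].

[[1, 0, -1], [2, 2, 0], [-2, -1, 2]]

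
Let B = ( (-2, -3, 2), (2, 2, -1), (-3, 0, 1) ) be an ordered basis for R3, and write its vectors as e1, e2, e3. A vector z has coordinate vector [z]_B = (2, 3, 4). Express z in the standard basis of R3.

The coordinates say z = 2e1 + 3e2 + 4e3; adding the scaled basis vectors gives (-10, 0, 5).

(-10, 0, 5)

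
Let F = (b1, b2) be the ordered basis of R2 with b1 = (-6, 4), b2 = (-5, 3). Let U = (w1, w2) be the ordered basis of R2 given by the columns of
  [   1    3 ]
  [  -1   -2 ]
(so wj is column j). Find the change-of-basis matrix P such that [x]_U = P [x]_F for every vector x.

Take x = bj: its F-coordinates are the j-th standard unit vector, so P e_j — column j of P — equals [bj]_U.
b1 = 0·w1 - 2w2, giving column 1 = (0, -2); repeating for each j gives P = [[0, 1], [-2, -2]].

[[0, 1], [-2, -2]]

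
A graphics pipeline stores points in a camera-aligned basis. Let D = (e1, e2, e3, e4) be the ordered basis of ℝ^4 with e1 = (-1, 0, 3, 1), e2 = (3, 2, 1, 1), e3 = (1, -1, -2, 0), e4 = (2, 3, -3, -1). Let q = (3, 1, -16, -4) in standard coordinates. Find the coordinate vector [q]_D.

[q]_D is the unique c with M c = q, where M has columns e1, ..., e4.
Row-reducing the augmented matrix [M | q] gives c = (1, -2, 4, 3).
Check: e1 - 2e2 + 4e3 + 3e4 = (3, 1, -16, -4).

(1, -2, 4, 3)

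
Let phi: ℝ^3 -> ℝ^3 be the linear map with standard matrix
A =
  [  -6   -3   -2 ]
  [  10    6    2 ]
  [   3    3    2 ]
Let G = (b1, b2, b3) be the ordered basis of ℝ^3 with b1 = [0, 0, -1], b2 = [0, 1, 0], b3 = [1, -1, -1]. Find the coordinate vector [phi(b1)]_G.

Compute phi(b1) = A b1 = [2, -2, -2] in standard coordinates.
Then write this in G-coordinates: solve for y in y_1 b1 + ... + y_3 b3 = [2, -2, -2].
This gives y = [0, 0, 2], which is column 1 of [phi]_G.

[0, 0, 2]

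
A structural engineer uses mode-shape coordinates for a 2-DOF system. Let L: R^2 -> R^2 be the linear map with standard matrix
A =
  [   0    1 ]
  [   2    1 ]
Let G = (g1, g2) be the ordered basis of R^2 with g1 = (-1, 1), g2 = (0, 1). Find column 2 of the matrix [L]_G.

Compute L(g2) = A g2 = (1, 1) in standard coordinates.
Then write this in G-coordinates: solve for y in y_1 g1 + y_2 g2 = (1, 1).
This gives y = (-1, 2), which is column 2 of [L]_G.

(-1, 2)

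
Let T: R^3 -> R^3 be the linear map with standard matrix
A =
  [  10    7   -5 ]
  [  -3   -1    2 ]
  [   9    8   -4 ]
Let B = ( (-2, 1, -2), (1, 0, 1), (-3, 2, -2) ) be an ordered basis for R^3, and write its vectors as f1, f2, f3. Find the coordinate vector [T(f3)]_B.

(-3, -3, 3)

Compute T(f3) = A f3 = (-6, 3, -3) in standard coordinates.
Then write this in B-coordinates: solve for y in y_1 f1 + ... + y_3 f3 = (-6, 3, -3).
This gives y = (-3, -3, 3), which is column 3 of [T]_B.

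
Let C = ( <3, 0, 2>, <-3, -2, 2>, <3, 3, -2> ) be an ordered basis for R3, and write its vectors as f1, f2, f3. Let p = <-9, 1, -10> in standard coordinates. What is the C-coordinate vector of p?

We seek scalars with c_1 f1 + ... + c_3 f3 = p; equivalently solve M c = p where the columns of M are f1, ..., f3.
Solving this 3x3 system gives c = (-4, -2, -1).
Check: -4f1 - 2f2 - f3 = <-9, 1, -10>.

<-4, -2, -1>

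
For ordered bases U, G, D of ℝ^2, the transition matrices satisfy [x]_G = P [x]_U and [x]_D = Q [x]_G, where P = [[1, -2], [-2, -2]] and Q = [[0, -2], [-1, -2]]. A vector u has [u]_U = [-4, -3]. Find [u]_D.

[-28, -30]

Composing the changes, [u]_D = Q P [u]_U.
Q P = [[4, 4], [3, 6]]; applying this to [-4, -3] gives [-28, -30].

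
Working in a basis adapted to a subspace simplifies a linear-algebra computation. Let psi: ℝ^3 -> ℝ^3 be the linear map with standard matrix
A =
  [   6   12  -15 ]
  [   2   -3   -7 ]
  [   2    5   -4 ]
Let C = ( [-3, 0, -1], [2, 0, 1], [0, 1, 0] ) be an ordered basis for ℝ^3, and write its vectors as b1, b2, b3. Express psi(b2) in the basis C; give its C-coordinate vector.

[3, 3, -3]

Column 2 of [psi]_C is the C-coordinate vector of psi(b2).
In standard coordinates psi(b2) = A b2 = [-3, -3, 0].
Converting to C: [-3, -3, 0] = 3b1 + 3b2 - 3b3, so the coordinate vector is [3, 3, -3].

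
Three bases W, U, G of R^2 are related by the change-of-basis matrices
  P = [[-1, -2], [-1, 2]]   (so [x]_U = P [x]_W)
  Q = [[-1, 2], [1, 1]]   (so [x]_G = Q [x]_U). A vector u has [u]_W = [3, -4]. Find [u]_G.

Composing the changes, [u]_G = Q P [u]_W.
Q P = [[-1, 6], [-2, 0]]; applying this to [3, -4] gives [-27, -6].

[-27, -6]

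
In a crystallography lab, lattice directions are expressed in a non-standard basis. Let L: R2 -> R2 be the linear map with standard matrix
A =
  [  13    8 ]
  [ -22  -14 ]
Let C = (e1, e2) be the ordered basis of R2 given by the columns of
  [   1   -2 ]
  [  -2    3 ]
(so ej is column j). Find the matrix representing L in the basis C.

[[-3, 2], [0, 2]]

Let P have columns e1, e2. Then [L]_C = P^(-1) A P.
Here det P = -1, so P^(-1) is integer; computing A P first and then P^(-1)(A P) gives [[-3, 2], [0, 2]].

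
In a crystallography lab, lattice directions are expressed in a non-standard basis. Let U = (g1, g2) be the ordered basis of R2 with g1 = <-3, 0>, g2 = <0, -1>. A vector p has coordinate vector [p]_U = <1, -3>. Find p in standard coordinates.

<-3, 3>

The coordinates say p = g1 - 3g2; adding the scaled basis vectors gives <-3, 3>.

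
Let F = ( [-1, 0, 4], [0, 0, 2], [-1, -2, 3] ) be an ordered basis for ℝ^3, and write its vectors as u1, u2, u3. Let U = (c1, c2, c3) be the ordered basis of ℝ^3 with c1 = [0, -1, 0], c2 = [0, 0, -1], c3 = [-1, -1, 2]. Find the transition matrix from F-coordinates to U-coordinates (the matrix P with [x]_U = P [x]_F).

[[-1, 0, 1], [-2, -2, -1], [1, 0, 1]]

Take x = uj: its F-coordinates are the j-th standard unit vector, so P e_j — column j of P — equals [uj]_U.
u1 = -c1 - 2c2 + c3, giving column 1 = [-1, -2, 1]; repeating for each j gives P = [[-1, 0, 1], [-2, -2, -1], [1, 0, 1]].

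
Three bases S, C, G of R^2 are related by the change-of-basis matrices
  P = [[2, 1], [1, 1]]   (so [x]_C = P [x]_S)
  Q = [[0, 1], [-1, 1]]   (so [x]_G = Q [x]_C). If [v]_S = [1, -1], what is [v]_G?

[0, -1]

Composing the changes, [v]_G = Q P [v]_S.
Q P = [[1, 1], [-1, 0]]; applying this to [1, -1] gives [0, -1].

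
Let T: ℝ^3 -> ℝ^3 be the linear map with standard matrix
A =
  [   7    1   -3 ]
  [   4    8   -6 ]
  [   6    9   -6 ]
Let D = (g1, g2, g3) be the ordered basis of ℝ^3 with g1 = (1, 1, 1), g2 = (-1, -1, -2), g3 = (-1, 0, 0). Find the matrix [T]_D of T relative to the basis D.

[[3, 3, -2], [-3, 3, 2], [1, 2, 3]]

The j-th column of [T]_D is [T(gj)]_D.
T(g1) = A g1 = (5, 6, 9) = 3g1 - 3g2 + g3, so column 1 is (3, -3, 1).
Repeating for g2, g3 and assembling the columns gives [[3, 3, -2], [-3, 3, 2], [1, 2, 3]].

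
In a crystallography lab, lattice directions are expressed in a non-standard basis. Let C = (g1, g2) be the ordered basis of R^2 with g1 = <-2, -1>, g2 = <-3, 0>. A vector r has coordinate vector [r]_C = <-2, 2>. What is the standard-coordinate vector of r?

<-2, 2>

By definition r = -2g1 + 2g2.
Summing componentwise gives <-2, 2>.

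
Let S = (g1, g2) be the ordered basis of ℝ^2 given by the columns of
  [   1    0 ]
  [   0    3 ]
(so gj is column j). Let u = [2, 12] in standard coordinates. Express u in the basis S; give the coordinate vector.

[2, 4]

[u]_S is the unique c with M c = u, where M has columns g1, g2.
System: c_1 + 0c_2 = 2, 0c_1 + 3c_2 = 12; solving gives c_1 = 2, c_2 = 4.
Check: 2g1 + 4g2 = [2, 12].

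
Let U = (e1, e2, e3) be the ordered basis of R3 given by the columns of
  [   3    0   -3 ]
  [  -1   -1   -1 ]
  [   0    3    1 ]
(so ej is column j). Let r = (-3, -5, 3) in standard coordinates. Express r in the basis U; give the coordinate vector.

(2, 0, 3)

We seek scalars with c_1 e1 + ... + c_3 e3 = r; equivalently solve M c = r where the columns of M are e1, ..., e3.
Row-reducing the augmented matrix [M | r] gives c = (2, 0, 3).
Check: 2e1 + 0·e2 + 3e3 = (-3, -5, 3).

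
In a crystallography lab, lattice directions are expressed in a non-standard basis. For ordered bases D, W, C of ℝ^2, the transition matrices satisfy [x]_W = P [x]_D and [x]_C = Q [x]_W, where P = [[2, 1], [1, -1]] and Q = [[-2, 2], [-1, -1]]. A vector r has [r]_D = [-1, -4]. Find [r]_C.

[18, 3]

Composing the changes, [r]_C = Q P [r]_D.
Q P = [[-2, -4], [-3, 0]]; applying this to [-1, -4] gives [18, 3].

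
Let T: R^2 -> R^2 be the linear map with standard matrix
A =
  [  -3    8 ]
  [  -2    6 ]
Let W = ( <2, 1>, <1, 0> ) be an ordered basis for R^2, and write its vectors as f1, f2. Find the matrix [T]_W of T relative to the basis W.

With P the matrix whose columns are f1, f2, [T]_W = P^(-1) A P.
Column by column: T(f1) = A f1 = <2, 2>; its W-coordinates <2, -2> give column 1.
Continuing for each basis vector yields [T]_W = [[2, -2], [-2, 1]].

[[2, -2], [-2, 1]]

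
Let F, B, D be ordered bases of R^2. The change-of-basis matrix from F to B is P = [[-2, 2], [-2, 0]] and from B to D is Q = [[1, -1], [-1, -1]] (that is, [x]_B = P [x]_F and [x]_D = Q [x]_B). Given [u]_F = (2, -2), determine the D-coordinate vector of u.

Composing the changes, [u]_D = Q P [u]_F.
Q P = [[0, 2], [4, -2]]; applying this to (2, -2) gives (-4, 12).

(-4, 12)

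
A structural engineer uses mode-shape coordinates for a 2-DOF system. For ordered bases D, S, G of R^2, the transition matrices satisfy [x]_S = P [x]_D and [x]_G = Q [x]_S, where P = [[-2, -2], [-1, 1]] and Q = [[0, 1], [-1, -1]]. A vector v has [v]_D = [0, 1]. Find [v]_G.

First [v]_S = P [v]_D = [-2, 1].
Then [v]_G = Q [v]_S = [1, 1].

[1, 1]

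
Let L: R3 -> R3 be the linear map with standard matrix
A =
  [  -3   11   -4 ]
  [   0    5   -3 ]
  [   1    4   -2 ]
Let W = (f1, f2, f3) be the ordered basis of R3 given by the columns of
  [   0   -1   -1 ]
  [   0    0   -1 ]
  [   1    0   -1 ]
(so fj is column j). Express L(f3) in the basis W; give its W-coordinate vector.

[-1, 2, 2]

Column 3 of [L]_W is the W-coordinate vector of L(f3).
In standard coordinates L(f3) = A f3 = [-4, -2, -3].
Converting to W: [-4, -2, -3] = -f1 + 2f2 + 2f3, so the coordinate vector is [-1, 2, 2].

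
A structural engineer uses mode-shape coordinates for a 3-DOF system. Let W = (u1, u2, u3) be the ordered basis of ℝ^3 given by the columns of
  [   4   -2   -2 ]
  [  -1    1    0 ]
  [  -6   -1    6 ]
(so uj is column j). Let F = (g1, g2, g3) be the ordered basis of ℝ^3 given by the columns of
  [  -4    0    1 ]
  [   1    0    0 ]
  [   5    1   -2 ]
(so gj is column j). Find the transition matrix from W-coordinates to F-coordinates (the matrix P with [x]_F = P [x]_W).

Take x = uj: its W-coordinates are the j-th standard unit vector, so P e_j — column j of P — equals [uj]_F.
u1 = -g1 - g2 + 0·g3, giving column 1 = [-1, -1, 0]; repeating for each j gives P = [[-1, 1, 0], [-1, -2, 2], [0, 2, -2]].

[[-1, 1, 0], [-1, -2, 2], [0, 2, -2]]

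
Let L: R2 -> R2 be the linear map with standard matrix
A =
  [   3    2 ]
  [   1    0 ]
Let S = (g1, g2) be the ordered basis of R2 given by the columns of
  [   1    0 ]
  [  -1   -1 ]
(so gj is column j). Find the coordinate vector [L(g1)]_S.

Column 1 of [L]_S is the S-coordinate vector of L(g1).
In standard coordinates L(g1) = A g1 = (1, 1).
Converting to S: (1, 1) = g1 - 2g2, so the coordinate vector is (1, -2).

(1, -2)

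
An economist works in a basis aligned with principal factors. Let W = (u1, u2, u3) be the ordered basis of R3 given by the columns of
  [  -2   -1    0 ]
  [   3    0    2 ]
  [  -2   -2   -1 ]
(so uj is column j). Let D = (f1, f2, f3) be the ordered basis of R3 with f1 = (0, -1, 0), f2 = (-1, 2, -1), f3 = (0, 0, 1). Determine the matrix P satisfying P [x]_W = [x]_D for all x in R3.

[[1, 2, -2], [2, 1, 0], [0, -1, -1]]

Let M have columns uj and N have columns fj. Then for every x, N [x]_D = x = M [x]_W, so P = N^(-1) M.
Since det N = -1, N^(-1) has integer entries; multiplying gives P = [[1, 2, -2], [2, 1, 0], [0, -1, -1]].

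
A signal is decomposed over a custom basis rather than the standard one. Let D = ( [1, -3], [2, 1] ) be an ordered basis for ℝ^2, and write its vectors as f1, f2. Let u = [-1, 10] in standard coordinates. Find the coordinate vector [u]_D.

We seek scalars with c_1 f1 + c_2 f2 = u; equivalently solve M c = u where the columns of M are f1, f2.
System: c_1 + 2c_2 = -1, -3c_1 + c_2 = 10; solving gives c_1 = -3, c_2 = 1.
Check: -3f1 + f2 = [-1, 10].

[-3, 1]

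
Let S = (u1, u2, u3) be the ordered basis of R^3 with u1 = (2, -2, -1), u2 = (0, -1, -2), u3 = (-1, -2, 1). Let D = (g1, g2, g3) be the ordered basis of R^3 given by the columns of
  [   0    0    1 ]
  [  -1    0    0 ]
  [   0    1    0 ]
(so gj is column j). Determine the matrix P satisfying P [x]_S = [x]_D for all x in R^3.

[[2, 1, 2], [-1, -2, 1], [2, 0, -1]]

Let M have columns uj and N have columns gj. Then for every x, N [x]_D = x = M [x]_S, so P = N^(-1) M.
Since det N = -1, N^(-1) has integer entries; multiplying gives P = [[2, 1, 2], [-1, -2, 1], [2, 0, -1]].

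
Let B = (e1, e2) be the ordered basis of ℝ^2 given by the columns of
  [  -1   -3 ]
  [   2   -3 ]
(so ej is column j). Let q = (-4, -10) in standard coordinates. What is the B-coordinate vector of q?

(-2, 2)

We seek scalars with c_1 e1 + c_2 e2 = q; equivalently solve M c = q where the columns of M are e1, e2.
System: -c_1 - 3c_2 = -4, 2c_1 - 3c_2 = -10; solving gives c_1 = -2, c_2 = 2.
Check: -2e1 + 2e2 = (-4, -10).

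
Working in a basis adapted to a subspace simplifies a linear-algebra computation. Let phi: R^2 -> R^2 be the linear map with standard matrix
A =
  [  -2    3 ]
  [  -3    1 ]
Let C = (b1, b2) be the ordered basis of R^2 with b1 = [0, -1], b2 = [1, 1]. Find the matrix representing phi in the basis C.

Let P have columns b1, b2. Then [phi]_C = P^(-1) A P.
Here det P = 1, so P^(-1) is integer; computing A P first and then P^(-1)(A P) gives [[-2, 3], [-3, 1]].

[[-2, 3], [-3, 1]]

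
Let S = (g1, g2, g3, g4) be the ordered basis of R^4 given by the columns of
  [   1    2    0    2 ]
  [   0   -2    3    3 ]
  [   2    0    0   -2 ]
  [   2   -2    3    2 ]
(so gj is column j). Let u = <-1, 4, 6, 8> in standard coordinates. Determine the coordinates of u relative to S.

<1, 1, 4, -2>

We seek scalars with c_1 g1 + ... + c_4 g4 = u; equivalently solve M c = u where the columns of M are g1, ..., g4.
Solving this 4x4 system gives c = (1, 1, 4, -2).
Check: g1 + g2 + 4g3 - 2g4 = <-1, 4, 6, 8>.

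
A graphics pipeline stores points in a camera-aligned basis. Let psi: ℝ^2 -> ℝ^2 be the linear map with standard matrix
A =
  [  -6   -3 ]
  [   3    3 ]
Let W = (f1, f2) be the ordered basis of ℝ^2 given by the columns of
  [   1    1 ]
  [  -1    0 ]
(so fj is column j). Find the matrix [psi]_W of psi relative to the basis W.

With P the matrix whose columns are f1, f2, [psi]_W = P^(-1) A P.
Column by column: psi(f1) = A f1 = <-3, 0>; its W-coordinates <0, -3> give column 1.
Continuing for each basis vector yields [psi]_W = [[0, -3], [-3, -3]].

[[0, -3], [-3, -3]]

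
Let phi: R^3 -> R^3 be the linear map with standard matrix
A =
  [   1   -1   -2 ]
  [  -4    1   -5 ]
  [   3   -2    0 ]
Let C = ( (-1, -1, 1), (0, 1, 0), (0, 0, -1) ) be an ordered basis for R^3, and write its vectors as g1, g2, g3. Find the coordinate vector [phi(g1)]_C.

Compute phi(g1) = A g1 = (-2, -2, -1) in standard coordinates.
Then write this in C-coordinates: solve for y in y_1 g1 + ... + y_3 g3 = (-2, -2, -1).
This gives y = (2, 0, 3), which is column 1 of [phi]_C.

(2, 0, 3)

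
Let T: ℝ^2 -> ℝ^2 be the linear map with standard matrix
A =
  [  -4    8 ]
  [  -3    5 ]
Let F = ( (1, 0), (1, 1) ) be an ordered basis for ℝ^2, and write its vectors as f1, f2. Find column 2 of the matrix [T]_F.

Column 2 of [T]_F is the F-coordinate vector of T(f2).
In standard coordinates T(f2) = A f2 = (4, 2).
Converting to F: (4, 2) = 2f1 + 2f2, so the coordinate vector is (2, 2).

(2, 2)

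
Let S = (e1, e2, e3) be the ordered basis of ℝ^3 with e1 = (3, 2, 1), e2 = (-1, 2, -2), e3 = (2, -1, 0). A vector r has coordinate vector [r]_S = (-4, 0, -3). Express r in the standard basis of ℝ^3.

(-18, -5, -4)

By definition r = -4e1 + 0·e2 - 3e3.
Summing componentwise gives (-18, -5, -4).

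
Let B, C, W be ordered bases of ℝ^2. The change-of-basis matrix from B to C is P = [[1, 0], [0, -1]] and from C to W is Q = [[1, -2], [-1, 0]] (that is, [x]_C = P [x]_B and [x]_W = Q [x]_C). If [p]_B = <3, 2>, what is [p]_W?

Composing the changes, [p]_W = Q P [p]_B.
Q P = [[1, 2], [-1, 0]]; applying this to <3, 2> gives <7, -3>.

<7, -3>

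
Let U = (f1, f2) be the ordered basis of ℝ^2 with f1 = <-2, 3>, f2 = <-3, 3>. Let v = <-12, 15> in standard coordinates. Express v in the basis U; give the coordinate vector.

<3, 2>

[v]_U is the unique c with M c = v, where M has columns f1, f2.
System: -2c_1 - 3c_2 = -12, 3c_1 + 3c_2 = 15; solving gives c_1 = 3, c_2 = 2.
Check: 3f1 + 2f2 = <-12, 15>.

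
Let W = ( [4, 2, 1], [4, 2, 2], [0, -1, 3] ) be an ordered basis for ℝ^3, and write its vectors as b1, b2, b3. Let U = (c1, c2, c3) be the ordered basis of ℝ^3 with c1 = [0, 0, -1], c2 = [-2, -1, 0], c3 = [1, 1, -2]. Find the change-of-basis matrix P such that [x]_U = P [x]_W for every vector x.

Take x = bj: its W-coordinates are the j-th standard unit vector, so P e_j — column j of P — equals [bj]_U.
b1 = -c1 - 2c2 + 0·c3, giving column 1 = [-1, -2, 0]; repeating for each j gives P = [[-1, -2, 1], [-2, -2, -1], [0, 0, -2]].

[[-1, -2, 1], [-2, -2, -1], [0, 0, -2]]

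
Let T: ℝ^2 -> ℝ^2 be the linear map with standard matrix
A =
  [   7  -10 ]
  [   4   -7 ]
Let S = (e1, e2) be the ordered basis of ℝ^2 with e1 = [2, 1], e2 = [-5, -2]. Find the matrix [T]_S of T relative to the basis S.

Let P have columns e1, e2. Then [T]_S = P^(-1) A P.
Here det P = 1, so P^(-1) is integer; computing A P first and then P^(-1)(A P) gives [[-3, 0], [-2, 3]].

[[-3, 0], [-2, 3]]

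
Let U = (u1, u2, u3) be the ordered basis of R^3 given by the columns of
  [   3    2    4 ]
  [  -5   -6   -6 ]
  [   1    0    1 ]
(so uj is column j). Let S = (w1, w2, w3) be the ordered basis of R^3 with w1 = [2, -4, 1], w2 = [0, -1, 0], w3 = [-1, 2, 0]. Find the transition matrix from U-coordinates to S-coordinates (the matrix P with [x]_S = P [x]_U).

[[1, 0, 1], [-1, 2, -2], [-1, -2, -2]]

Column j of P is [uj]_S, since P maps U-coordinates to S-coordinates.
Expressing u1 in S: u1 = w1 - w2 - w3, so column 1 of P is [1, -1, -1].
Doing the same for each uj gives P = [[1, 0, 1], [-1, 2, -2], [-1, -2, -2]].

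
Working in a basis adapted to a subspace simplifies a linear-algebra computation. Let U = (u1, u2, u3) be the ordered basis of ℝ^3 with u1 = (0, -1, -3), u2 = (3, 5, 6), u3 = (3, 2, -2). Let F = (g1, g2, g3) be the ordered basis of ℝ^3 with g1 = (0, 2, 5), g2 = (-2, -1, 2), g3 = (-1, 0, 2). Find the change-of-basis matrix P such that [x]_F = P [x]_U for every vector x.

Column j of P is [uj]_F, since P maps U-coordinates to F-coordinates.
Expressing u1 in F: u1 = -g1 - g2 + 2g3, so column 1 of P is (-1, -1, 2).
Doing the same for each uj gives P = [[-1, 2, 0], [-1, -1, -2], [2, -1, 1]].

[[-1, 2, 0], [-1, -1, -2], [2, -1, 1]]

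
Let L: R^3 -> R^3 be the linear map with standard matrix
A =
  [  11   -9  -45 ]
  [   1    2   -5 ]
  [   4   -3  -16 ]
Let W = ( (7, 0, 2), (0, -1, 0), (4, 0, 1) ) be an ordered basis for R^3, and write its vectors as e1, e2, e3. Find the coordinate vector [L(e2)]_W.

Compute L(e2) = A e2 = (9, -2, 3) in standard coordinates.
Then write this in W-coordinates: solve for y in y_1 e1 + ... + y_3 e3 = (9, -2, 3).
This gives y = (3, 2, -3), which is column 2 of [L]_W.

(3, 2, -3)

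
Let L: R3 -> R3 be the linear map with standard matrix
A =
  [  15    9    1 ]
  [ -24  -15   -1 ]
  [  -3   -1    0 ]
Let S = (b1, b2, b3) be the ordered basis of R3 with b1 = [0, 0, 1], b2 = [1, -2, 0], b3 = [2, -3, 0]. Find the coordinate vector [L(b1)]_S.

Column 1 of [L]_S is the S-coordinate vector of L(b1).
In standard coordinates L(b1) = A b1 = [1, -1, 0].
Converting to S: [1, -1, 0] = 0·b1 - b2 + b3, so the coordinate vector is [0, -1, 1].

[0, -1, 1]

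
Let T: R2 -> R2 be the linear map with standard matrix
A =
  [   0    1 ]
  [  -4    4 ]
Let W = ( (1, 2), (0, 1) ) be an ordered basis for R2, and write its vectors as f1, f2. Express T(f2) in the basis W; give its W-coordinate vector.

(1, 2)

Column 2 of [T]_W is the W-coordinate vector of T(f2).
In standard coordinates T(f2) = A f2 = (1, 4).
Converting to W: (1, 4) = f1 + 2f2, so the coordinate vector is (1, 2).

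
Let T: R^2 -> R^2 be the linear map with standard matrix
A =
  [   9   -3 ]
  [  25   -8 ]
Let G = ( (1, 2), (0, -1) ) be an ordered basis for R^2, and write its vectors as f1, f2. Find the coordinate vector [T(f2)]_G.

Column 2 of [T]_G is the G-coordinate vector of T(f2).
In standard coordinates T(f2) = A f2 = (3, 8).
Converting to G: (3, 8) = 3f1 - 2f2, so the coordinate vector is (3, -2).

(3, -2)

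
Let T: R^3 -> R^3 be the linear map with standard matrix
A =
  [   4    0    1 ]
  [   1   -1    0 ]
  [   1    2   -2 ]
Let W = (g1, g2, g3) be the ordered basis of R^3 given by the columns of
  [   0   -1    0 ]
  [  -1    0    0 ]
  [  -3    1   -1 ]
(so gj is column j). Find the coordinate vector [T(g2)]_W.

<1, 3, 3>

Column 2 of [T]_W is the W-coordinate vector of T(g2).
In standard coordinates T(g2) = A g2 = <-3, -1, -3>.
Converting to W: <-3, -1, -3> = g1 + 3g2 + 3g3, so the coordinate vector is <1, 3, 3>.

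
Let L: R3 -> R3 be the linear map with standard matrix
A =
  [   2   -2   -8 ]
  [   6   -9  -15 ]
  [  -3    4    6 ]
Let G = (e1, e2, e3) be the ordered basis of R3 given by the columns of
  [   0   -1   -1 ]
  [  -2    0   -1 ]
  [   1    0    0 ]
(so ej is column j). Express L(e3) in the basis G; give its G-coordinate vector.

Column 3 of [L]_G is the G-coordinate vector of L(e3).
In standard coordinates L(e3) = A e3 = [0, 3, -1].
Converting to G: [0, 3, -1] = -e1 + e2 - e3, so the coordinate vector is [-1, 1, -1].

[-1, 1, -1]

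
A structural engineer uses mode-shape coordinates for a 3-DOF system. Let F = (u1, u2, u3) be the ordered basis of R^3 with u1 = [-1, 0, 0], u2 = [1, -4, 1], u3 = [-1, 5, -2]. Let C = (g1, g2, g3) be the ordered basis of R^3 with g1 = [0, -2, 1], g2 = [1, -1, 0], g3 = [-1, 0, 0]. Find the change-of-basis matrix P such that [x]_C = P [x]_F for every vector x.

[[0, 1, -2], [0, 2, -1], [1, 1, 0]]

Take x = uj: its F-coordinates are the j-th standard unit vector, so P e_j — column j of P — equals [uj]_C.
u1 = 0·g1 + 0·g2 + g3, giving column 1 = [0, 0, 1]; repeating for each j gives P = [[0, 1, -2], [0, 2, -1], [1, 1, 0]].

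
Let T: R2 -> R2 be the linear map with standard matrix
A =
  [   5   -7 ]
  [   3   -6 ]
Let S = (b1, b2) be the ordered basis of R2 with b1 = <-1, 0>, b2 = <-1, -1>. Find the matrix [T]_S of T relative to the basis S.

Let P have columns b1, b2. Then [T]_S = P^(-1) A P.
Here det P = 1, so P^(-1) is integer; computing A P first and then P^(-1)(A P) gives [[2, 1], [3, -3]].

[[2, 1], [3, -3]]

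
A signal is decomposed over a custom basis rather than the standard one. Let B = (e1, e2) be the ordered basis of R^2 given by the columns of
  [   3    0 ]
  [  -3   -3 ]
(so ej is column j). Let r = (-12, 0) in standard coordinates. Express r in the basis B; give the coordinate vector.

(-4, 4)

We seek scalars with c_1 e1 + c_2 e2 = r; equivalently solve M c = r where the columns of M are e1, e2.
System: 3c_1 + 0c_2 = -12, -3c_1 - 3c_2 = 0; solving gives c_1 = -4, c_2 = 4.
Check: -4e1 + 4e2 = (-12, 0).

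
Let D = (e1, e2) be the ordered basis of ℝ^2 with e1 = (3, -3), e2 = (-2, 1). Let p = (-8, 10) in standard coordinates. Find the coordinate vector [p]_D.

[p]_D is the unique c with M c = p, where M has columns e1, e2.
System: 3c_1 - 2c_2 = -8, -3c_1 + c_2 = 10; solving gives c_1 = -4, c_2 = -2.
Check: -4e1 - 2e2 = (-8, 10).

(-4, -2)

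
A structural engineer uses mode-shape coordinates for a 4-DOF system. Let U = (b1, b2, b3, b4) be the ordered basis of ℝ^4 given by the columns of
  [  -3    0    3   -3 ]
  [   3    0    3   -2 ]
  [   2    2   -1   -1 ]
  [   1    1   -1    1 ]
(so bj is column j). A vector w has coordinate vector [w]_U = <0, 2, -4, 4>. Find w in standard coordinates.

The coordinates say w = 0·b1 + 2b2 - 4b3 + 4b4; adding the scaled basis vectors gives <-24, -20, 4, 10>.

<-24, -20, 4, 10>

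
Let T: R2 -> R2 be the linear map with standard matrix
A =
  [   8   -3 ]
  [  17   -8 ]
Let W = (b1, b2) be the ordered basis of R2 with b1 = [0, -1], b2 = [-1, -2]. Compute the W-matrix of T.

[[-2, -3], [-3, 2]]

The j-th column of [T]_W is [T(bj)]_W.
T(b1) = A b1 = [3, 8] = -2b1 - 3b2, so column 1 is [-2, -3].
Repeating for b2 and assembling the columns gives [[-2, -3], [-3, 2]].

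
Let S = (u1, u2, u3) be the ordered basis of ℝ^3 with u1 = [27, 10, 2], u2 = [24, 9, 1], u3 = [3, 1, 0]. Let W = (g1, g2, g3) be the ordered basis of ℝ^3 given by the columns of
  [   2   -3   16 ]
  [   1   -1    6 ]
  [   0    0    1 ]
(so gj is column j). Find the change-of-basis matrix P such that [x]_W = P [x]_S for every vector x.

[[-1, 1, 0], [1, -2, -1], [2, 1, 0]]

Take x = uj: its S-coordinates are the j-th standard unit vector, so P e_j — column j of P — equals [uj]_W.
u1 = -g1 + g2 + 2g3, giving column 1 = [-1, 1, 2]; repeating for each j gives P = [[-1, 1, 0], [1, -2, -1], [2, 1, 0]].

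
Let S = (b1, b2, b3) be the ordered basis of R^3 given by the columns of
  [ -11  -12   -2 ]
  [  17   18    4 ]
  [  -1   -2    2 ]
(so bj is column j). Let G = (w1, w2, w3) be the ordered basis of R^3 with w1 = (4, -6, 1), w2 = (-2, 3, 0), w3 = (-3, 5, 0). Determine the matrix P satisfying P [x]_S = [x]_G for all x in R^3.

[[-1, -2, 2], [2, 2, 2], [1, 0, 2]]

Column j of P is [bj]_G, since P maps S-coordinates to G-coordinates.
Expressing b1 in G: b1 = -w1 + 2w2 + w3, so column 1 of P is (-1, 2, 1).
Doing the same for each bj gives P = [[-1, -2, 2], [2, 2, 2], [1, 0, 2]].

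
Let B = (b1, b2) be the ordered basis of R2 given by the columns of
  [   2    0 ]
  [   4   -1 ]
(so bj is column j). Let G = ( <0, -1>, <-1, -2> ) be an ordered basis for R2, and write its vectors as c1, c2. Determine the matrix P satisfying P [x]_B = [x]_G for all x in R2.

Let M have columns bj and N have columns cj. Then for every x, N [x]_G = x = M [x]_B, so P = N^(-1) M.
Since det N = -1, N^(-1) has integer entries; multiplying gives P = [[0, 1], [-2, 0]].

[[0, 1], [-2, 0]]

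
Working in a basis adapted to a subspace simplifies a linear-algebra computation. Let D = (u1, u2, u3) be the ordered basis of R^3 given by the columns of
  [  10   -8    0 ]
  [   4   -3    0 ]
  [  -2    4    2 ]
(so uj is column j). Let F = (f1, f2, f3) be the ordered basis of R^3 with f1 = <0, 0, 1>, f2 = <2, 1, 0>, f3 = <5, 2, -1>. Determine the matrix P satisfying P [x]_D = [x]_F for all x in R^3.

Column j of P is [uj]_F, since P maps D-coordinates to F-coordinates.
Expressing u1 in F: u1 = 0·f1 + 0·f2 + 2f3, so column 1 of P is <0, 0, 2>.
Doing the same for each uj gives P = [[0, 2, 2], [0, 1, 0], [2, -2, 0]].

[[0, 2, 2], [0, 1, 0], [2, -2, 0]]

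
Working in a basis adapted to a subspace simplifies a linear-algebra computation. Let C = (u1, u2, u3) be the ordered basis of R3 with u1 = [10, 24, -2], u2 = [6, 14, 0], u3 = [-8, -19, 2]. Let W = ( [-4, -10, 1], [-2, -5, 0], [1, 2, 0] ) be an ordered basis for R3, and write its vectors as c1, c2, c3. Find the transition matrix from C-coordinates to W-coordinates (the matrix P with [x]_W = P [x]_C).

[[-2, 0, 2], [0, -2, -1], [2, 2, -2]]

Take x = uj: its C-coordinates are the j-th standard unit vector, so P e_j — column j of P — equals [uj]_W.
u1 = -2c1 + 0·c2 + 2c3, giving column 1 = [-2, 0, 2]; repeating for each j gives P = [[-2, 0, 2], [0, -2, -1], [2, 2, -2]].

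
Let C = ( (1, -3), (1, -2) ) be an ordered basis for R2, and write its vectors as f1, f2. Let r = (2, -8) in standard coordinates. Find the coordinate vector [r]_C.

[r]_C is the unique c with M c = r, where M has columns f1, f2.
System: c_1 + c_2 = 2, -3c_1 - 2c_2 = -8; solving gives c_1 = 4, c_2 = -2.
Check: 4f1 - 2f2 = (2, -8).

(4, -2)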